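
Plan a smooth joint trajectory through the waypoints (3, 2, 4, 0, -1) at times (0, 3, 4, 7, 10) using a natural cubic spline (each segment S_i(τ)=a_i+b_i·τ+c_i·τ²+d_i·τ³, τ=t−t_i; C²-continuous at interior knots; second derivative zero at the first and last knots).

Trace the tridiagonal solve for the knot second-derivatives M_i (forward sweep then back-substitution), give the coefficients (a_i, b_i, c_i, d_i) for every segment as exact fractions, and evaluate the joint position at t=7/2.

Δ: Δ0=-1/3, Δ1=2, Δ2=-4/3, Δ3=-1/3
row 1: diag=8, rhs=14; c'=1/8, d'=7/4
row 2: denom=8−1·1/8=63/8; d'=(-20−1·7/4)/(63/8)=-58/21
row 3: denom=12−3·8/21=76/7; d'=(6−3·-58/21)/(76/7)=25/19
back: M3=25/19
back: M2=-58/21−8/21·25/19=-62/19
back: M1=7/4−1/8·-62/19=41/19
M: M0=0, M1=41/19, M2=-62/19, M3=25/19, M4=0
seg 0: a=3, c=M0/2=0, d=(M1−M0)/(6·3)=41/342, b=Δ0−h0·(2M0+M1)/6=-161/114
seg 1: a=2, c=M1/2=41/38, d=(M2−M1)/(6·1)=-103/114, b=Δ1−h1·(2M1+M2)/6=104/57
seg 2: a=4, c=M2/2=-31/19, d=(M3−M2)/(6·3)=29/114, b=Δ2−h2·(2M2+M3)/6=145/114
seg 3: a=0, c=M3/2=25/38, d=(M4−M3)/(6·3)=-25/342, b=Δ3−h3·(2M3+M4)/6=-94/57
t_q=7/2 → seg 1, τ=1/2; S=2+104/57·τ+41/38·τ²+-103/114·τ³=933/304

  seg 0: a=3 b=-161/114 c=0 d=41/342
  seg 1: a=2 b=104/57 c=41/38 d=-103/114
  seg 2: a=4 b=145/114 c=-31/19 d=29/114
  seg 3: a=0 b=-94/57 c=25/38 d=-25/342
S(7/2) = 933/304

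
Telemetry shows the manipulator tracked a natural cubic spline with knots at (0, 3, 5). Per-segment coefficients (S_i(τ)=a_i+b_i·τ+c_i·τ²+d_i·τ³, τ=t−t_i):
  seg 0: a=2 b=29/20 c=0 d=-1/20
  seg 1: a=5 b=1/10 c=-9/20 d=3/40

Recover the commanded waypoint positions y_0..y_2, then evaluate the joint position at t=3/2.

y_0 = S_0(0) = a_0 = 2
y_1 = S_1(0) = a_1 = 5
y_2 = S_1(2) = 4
t_q=3/2 is in segment 0 (τ=3/2); S_0(τ)=641/160

y_0=2 y_1=5 y_2=4
S(3/2) = 641/160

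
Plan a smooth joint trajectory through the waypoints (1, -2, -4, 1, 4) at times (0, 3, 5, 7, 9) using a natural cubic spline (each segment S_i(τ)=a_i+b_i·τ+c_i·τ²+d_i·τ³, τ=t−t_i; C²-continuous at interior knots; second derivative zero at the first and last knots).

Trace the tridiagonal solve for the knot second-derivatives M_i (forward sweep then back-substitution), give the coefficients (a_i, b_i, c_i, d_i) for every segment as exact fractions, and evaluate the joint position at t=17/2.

  seg 0: a=1 b=-97/142 c=0 d=-5/142
  seg 1: a=-2 b=-116/71 c=-45/142 d=45/142
  seg 2: a=-4 b=64/71 c=225/142 d=-223/568
  seg 3: a=1 b=359/142 c=-219/284 d=73/568
S(17/2) = 15863/4544

Δ: Δ0=-1, Δ1=-1, Δ2=5/2, Δ3=3/2
row 1: diag=10, rhs=0; c'=1/5, d'=0
row 2: denom=8−2·1/5=38/5; d'=(21−2·0)/(38/5)=105/38
row 3: denom=8−2·5/19=142/19; d'=(-6−2·105/38)/(142/19)=-219/142
back: M3=-219/142
back: M2=105/38−5/19·-219/142=225/71
back: M1=0−1/5·225/71=-45/71
M: M0=0, M1=-45/71, M2=225/71, M3=-219/142, M4=0
seg 0: a=1, c=M0/2=0, d=(M1−M0)/(6·3)=-5/142, b=Δ0−h0·(2M0+M1)/6=-97/142
seg 1: a=-2, c=M1/2=-45/142, d=(M2−M1)/(6·2)=45/142, b=Δ1−h1·(2M1+M2)/6=-116/71
seg 2: a=-4, c=M2/2=225/142, d=(M3−M2)/(6·2)=-223/568, b=Δ2−h2·(2M2+M3)/6=64/71
seg 3: a=1, c=M3/2=-219/284, d=(M4−M3)/(6·2)=73/568, b=Δ3−h3·(2M3+M4)/6=359/142
t_q=17/2 → seg 3, τ=3/2; S=1+359/142·τ+-219/284·τ²+73/568·τ³=15863/4544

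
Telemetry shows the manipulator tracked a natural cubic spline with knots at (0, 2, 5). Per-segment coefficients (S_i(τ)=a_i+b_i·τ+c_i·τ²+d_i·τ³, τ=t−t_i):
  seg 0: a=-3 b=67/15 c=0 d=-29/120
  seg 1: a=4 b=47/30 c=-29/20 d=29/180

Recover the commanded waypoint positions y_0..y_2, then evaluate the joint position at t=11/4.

y_0=-3 y_1=4 y_2=0
S(11/4) = 5667/1280

y_0 = S_0(0) = a_0 = -3
y_1 = S_1(0) = a_1 = 4
y_2 = S_1(3) = 0
t_q=11/4 is in segment 1 (τ=3/4); S_1(τ)=5667/1280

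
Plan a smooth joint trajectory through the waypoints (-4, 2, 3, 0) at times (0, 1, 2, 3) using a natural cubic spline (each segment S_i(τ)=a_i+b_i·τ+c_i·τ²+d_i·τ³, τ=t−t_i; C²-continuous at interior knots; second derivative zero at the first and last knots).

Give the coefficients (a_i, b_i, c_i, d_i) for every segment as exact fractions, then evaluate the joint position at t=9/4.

Δ: Δ0=6, Δ1=1, Δ2=-3
row 1: diag=4, rhs=-30; c'=1/4, d'=-15/2
row 2: denom=4−1·1/4=15/4; d'=(-24−1·-15/2)/(15/4)=-22/5
back: M2=-22/5
back: M1=-15/2−1/4·-22/5=-32/5
M: M0=0, M1=-32/5, M2=-22/5, M3=0
seg 0: a=-4, c=M0/2=0, d=(M1−M0)/(6·1)=-16/15, b=Δ0−h0·(2M0+M1)/6=106/15
seg 1: a=2, c=M1/2=-16/5, d=(M2−M1)/(6·1)=1/3, b=Δ1−h1·(2M1+M2)/6=58/15
seg 2: a=3, c=M2/2=-11/5, d=(M3−M2)/(6·1)=11/15, b=Δ2−h2·(2M2+M3)/6=-23/15
t_q=9/4 → seg 2, τ=1/4; S=3+-23/15·τ+-11/5·τ²+11/15·τ³=797/320

  seg 0: a=-4 b=106/15 c=0 d=-16/15
  seg 1: a=2 b=58/15 c=-16/5 d=1/3
  seg 2: a=3 b=-23/15 c=-11/5 d=11/15
S(9/4) = 797/320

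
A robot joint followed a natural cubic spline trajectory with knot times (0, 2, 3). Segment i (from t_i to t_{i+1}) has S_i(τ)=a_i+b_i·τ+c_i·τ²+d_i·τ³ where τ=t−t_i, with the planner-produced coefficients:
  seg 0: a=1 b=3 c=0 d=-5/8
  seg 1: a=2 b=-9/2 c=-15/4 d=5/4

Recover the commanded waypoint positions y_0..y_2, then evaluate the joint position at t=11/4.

y_0 = S_0(0) = a_0 = 1
y_1 = S_1(0) = a_1 = 2
y_2 = S_1(1) = -5
t_q=11/4 is in segment 1 (τ=3/4); S_1(τ)=-757/256

y_0=1 y_1=2 y_2=-5
S(11/4) = -757/256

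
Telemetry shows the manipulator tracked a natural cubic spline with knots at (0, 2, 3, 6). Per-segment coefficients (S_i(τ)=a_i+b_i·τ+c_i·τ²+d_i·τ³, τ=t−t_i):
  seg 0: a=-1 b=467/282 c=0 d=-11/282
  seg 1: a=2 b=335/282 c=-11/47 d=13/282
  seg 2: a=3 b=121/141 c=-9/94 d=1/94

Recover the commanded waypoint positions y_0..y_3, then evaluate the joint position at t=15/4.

y_0 = S_0(0) = a_0 = -1
y_1 = S_1(0) = a_1 = 2
y_2 = S_2(0) = a_2 = 3
y_3 = S_2(3) = 5
t_q=15/4 is in segment 2 (τ=3/4); S_2(τ)=21623/6016

y_0=-1 y_1=2 y_2=3 y_3=5
S(15/4) = 21623/6016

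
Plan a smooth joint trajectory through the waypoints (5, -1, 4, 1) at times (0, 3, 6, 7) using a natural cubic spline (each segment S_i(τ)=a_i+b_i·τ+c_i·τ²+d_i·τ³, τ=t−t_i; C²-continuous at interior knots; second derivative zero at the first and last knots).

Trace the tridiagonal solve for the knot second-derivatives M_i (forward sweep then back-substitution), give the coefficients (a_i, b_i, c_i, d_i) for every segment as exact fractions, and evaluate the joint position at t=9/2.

Δ: Δ0=-2, Δ1=5/3, Δ2=-3
row 1: diag=12, rhs=22; c'=1/4, d'=11/6
row 2: denom=8−3·1/4=29/4; d'=(-28−3·11/6)/(29/4)=-134/29
back: M2=-134/29
back: M1=11/6−1/4·-134/29=260/87
M: M0=0, M1=260/87, M2=-134/29, M3=0
seg 0: a=5, c=M0/2=0, d=(M1−M0)/(6·3)=130/783, b=Δ0−h0·(2M0+M1)/6=-304/87
seg 1: a=-1, c=M1/2=130/87, d=(M2−M1)/(6·3)=-331/783, b=Δ1−h1·(2M1+M2)/6=86/87
seg 2: a=4, c=M2/2=-67/29, d=(M3−M2)/(6·1)=67/87, b=Δ2−h2·(2M2+M3)/6=-127/87
t_q=9/2 → seg 1, τ=3/2; S=-1+86/87·τ+130/87·τ²+-331/783·τ³=561/232

  seg 0: a=5 b=-304/87 c=0 d=130/783
  seg 1: a=-1 b=86/87 c=130/87 d=-331/783
  seg 2: a=4 b=-127/87 c=-67/29 d=67/87
S(9/2) = 561/232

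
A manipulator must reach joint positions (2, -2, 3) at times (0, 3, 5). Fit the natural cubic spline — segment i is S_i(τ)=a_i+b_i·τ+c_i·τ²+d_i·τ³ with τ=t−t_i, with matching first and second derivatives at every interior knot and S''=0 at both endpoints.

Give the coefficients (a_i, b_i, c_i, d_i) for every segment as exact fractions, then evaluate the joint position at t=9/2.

Δ: Δ0=-4/3, Δ1=5/2
row 1: diag=10, rhs=23; c'=1/5, d'=23/10
back: M1=23/10
M: M0=0, M1=23/10, M2=0
seg 0: a=2, c=M0/2=0, d=(M1−M0)/(6·3)=23/180, b=Δ0−h0·(2M0+M1)/6=-149/60
seg 1: a=-2, c=M1/2=23/20, d=(M2−M1)/(6·2)=-23/120, b=Δ1−h1·(2M1+M2)/6=29/30
t_q=9/2 → seg 1, τ=3/2; S=-2+29/30·τ+23/20·τ²+-23/120·τ³=89/64

  seg 0: a=2 b=-149/60 c=0 d=23/180
  seg 1: a=-2 b=29/30 c=23/20 d=-23/120
S(9/2) = 89/64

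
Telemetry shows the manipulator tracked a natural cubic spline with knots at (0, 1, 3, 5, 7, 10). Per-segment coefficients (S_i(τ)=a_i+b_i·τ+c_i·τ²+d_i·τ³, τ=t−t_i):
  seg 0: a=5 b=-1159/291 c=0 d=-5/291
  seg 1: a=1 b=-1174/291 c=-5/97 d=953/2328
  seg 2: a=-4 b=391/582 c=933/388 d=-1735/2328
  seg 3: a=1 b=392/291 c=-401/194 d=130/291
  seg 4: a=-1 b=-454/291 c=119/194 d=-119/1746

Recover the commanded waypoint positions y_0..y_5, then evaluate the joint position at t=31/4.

y_0=5 y_1=1 y_2=-4 y_3=1 y_4=-1 y_5=-2
S(31/4) = -23017/12416

y_0 = S_0(0) = a_0 = 5
y_1 = S_1(0) = a_1 = 1
y_2 = S_2(0) = a_2 = -4
y_3 = S_3(0) = a_3 = 1
y_4 = S_4(0) = a_4 = -1
y_5 = S_4(3) = -2
t_q=31/4 is in segment 4 (τ=3/4); S_4(τ)=-23017/12416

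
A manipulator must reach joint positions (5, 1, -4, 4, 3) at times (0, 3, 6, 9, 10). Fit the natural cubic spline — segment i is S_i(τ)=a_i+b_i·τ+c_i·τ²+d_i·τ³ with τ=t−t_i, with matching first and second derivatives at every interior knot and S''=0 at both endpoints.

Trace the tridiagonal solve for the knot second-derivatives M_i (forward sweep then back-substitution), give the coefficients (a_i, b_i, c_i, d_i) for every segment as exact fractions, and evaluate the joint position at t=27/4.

  seg 0: a=5 b=-133/162 c=0 d=-83/1458
  seg 1: a=1 b=-191/81 c=-83/162 d=361/1458
  seg 2: a=-4 b=203/162 c=139/81 d=-605/1458
  seg 3: a=4 b=28/81 c=-109/54 d=109/162
S(27/4) = -2615/1152

Δ: Δ0=-4/3, Δ1=-5/3, Δ2=8/3, Δ3=-1
row 1: diag=12, rhs=-2; c'=1/4, d'=-1/6
row 2: denom=12−3·1/4=45/4; d'=(26−3·-1/6)/(45/4)=106/45
row 3: denom=8−3·4/15=36/5; d'=(-22−3·106/45)/(36/5)=-109/27
back: M3=-109/27
back: M2=106/45−4/15·-109/27=278/81
back: M1=-1/6−1/4·278/81=-83/81
M: M0=0, M1=-83/81, M2=278/81, M3=-109/27, M4=0
seg 0: a=5, c=M0/2=0, d=(M1−M0)/(6·3)=-83/1458, b=Δ0−h0·(2M0+M1)/6=-133/162
seg 1: a=1, c=M1/2=-83/162, d=(M2−M1)/(6·3)=361/1458, b=Δ1−h1·(2M1+M2)/6=-191/81
seg 2: a=-4, c=M2/2=139/81, d=(M3−M2)/(6·3)=-605/1458, b=Δ2−h2·(2M2+M3)/6=203/162
seg 3: a=4, c=M3/2=-109/54, d=(M4−M3)/(6·1)=109/162, b=Δ3−h3·(2M3+M4)/6=28/81
t_q=27/4 → seg 2, τ=3/4; S=-4+203/162·τ+139/81·τ²+-605/1458·τ³=-2615/1152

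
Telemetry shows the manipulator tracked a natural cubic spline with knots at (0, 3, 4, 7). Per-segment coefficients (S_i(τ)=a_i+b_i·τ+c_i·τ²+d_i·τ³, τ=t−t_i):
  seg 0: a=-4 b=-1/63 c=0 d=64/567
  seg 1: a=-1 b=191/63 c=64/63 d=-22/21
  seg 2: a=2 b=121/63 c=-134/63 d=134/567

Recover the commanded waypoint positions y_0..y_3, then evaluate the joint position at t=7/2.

y_0 = S_0(0) = a_0 = -4
y_1 = S_1(0) = a_1 = -1
y_2 = S_2(0) = a_2 = 2
y_3 = S_2(3) = -5
t_q=7/2 is in segment 1 (τ=1/2); S_1(τ)=23/36

y_0=-4 y_1=-1 y_2=2 y_3=-5
S(7/2) = 23/36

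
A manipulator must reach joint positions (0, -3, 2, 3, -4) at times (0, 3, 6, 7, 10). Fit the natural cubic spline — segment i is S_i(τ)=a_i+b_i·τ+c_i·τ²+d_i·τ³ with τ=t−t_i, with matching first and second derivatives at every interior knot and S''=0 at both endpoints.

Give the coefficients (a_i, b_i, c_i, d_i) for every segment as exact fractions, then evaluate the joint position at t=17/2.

  seg 0: a=0 b=-67/38 c=0 d=29/342
  seg 1: a=-3 b=10/19 c=29/38 d=-131/1026
  seg 2: a=2 b=63/38 c=-22/57 d=-31/114
  seg 3: a=3 b=4/57 c=-137/114 d=137/1026
S(17/2) = 259/304

Δ: Δ0=-1, Δ1=5/3, Δ2=1, Δ3=-7/3
row 1: diag=12, rhs=16; c'=1/4, d'=4/3
row 2: denom=8−3·1/4=29/4; d'=(-4−3·4/3)/(29/4)=-32/29
row 3: denom=8−1·4/29=228/29; d'=(-20−1·-32/29)/(228/29)=-137/57
back: M3=-137/57
back: M2=-32/29−4/29·-137/57=-44/57
back: M1=4/3−1/4·-44/57=29/19
M: M0=0, M1=29/19, M2=-44/57, M3=-137/57, M4=0
seg 0: a=0, c=M0/2=0, d=(M1−M0)/(6·3)=29/342, b=Δ0−h0·(2M0+M1)/6=-67/38
seg 1: a=-3, c=M1/2=29/38, d=(M2−M1)/(6·3)=-131/1026, b=Δ1−h1·(2M1+M2)/6=10/19
seg 2: a=2, c=M2/2=-22/57, d=(M3−M2)/(6·1)=-31/114, b=Δ2−h2·(2M2+M3)/6=63/38
seg 3: a=3, c=M3/2=-137/114, d=(M4−M3)/(6·3)=137/1026, b=Δ3−h3·(2M3+M4)/6=4/57
t_q=17/2 → seg 3, τ=3/2; S=3+4/57·τ+-137/114·τ²+137/1026·τ³=259/304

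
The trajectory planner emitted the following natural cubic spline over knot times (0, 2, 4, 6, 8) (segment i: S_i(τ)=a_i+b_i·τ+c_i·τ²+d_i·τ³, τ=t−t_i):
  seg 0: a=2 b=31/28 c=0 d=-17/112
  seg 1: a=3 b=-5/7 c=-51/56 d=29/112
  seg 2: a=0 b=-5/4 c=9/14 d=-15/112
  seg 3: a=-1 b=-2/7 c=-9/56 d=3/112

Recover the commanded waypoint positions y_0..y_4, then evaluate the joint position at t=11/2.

y_0=2 y_1=3 y_2=0 y_3=-1 y_4=-2
S(11/2) = -789/896

y_0 = S_0(0) = a_0 = 2
y_1 = S_1(0) = a_1 = 3
y_2 = S_2(0) = a_2 = 0
y_3 = S_3(0) = a_3 = -1
y_4 = S_3(2) = -2
t_q=11/2 is in segment 2 (τ=3/2); S_2(τ)=-789/896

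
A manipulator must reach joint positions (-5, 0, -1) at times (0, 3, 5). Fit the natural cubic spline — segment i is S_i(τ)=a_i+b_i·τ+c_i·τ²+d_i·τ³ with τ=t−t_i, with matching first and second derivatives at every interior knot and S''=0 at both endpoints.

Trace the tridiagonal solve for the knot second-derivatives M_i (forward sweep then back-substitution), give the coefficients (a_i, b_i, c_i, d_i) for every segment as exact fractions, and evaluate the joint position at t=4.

  seg 0: a=-5 b=139/60 c=0 d=-13/180
  seg 1: a=0 b=11/30 c=-13/20 d=13/120
S(4) = -7/40

Δ: Δ0=5/3, Δ1=-1/2
row 1: diag=10, rhs=-13; c'=1/5, d'=-13/10
back: M1=-13/10
M: M0=0, M1=-13/10, M2=0
seg 0: a=-5, c=M0/2=0, d=(M1−M0)/(6·3)=-13/180, b=Δ0−h0·(2M0+M1)/6=139/60
seg 1: a=0, c=M1/2=-13/20, d=(M2−M1)/(6·2)=13/120, b=Δ1−h1·(2M1+M2)/6=11/30
t_q=4 → seg 1, τ=1; S=0+11/30·τ+-13/20·τ²+13/120·τ³=-7/40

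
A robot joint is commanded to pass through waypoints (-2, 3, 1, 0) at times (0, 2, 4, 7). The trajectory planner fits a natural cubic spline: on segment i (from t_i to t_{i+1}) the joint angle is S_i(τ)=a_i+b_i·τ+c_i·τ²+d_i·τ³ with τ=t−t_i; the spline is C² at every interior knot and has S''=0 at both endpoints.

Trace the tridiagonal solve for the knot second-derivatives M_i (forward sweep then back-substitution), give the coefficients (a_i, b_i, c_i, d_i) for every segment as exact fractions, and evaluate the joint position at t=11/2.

  seg 0: a=-2 b=197/57 c=0 d=-109/456
  seg 1: a=3 b=67/114 c=-109/76 d=73/228
  seg 2: a=1 b=-149/114 c=37/76 d=-37/684
S(11/2) = -29/608

Δ: Δ0=5/2, Δ1=-1, Δ2=-1/3
row 1: diag=8, rhs=-21; c'=1/4, d'=-21/8
row 2: denom=10−2·1/4=19/2; d'=(4−2·-21/8)/(19/2)=37/38
back: M2=37/38
back: M1=-21/8−1/4·37/38=-109/38
M: M0=0, M1=-109/38, M2=37/38, M3=0
seg 0: a=-2, c=M0/2=0, d=(M1−M0)/(6·2)=-109/456, b=Δ0−h0·(2M0+M1)/6=197/57
seg 1: a=3, c=M1/2=-109/76, d=(M2−M1)/(6·2)=73/228, b=Δ1−h1·(2M1+M2)/6=67/114
seg 2: a=1, c=M2/2=37/76, d=(M3−M2)/(6·3)=-37/684, b=Δ2−h2·(2M2+M3)/6=-149/114
t_q=11/2 → seg 2, τ=3/2; S=1+-149/114·τ+37/76·τ²+-37/684·τ³=-29/608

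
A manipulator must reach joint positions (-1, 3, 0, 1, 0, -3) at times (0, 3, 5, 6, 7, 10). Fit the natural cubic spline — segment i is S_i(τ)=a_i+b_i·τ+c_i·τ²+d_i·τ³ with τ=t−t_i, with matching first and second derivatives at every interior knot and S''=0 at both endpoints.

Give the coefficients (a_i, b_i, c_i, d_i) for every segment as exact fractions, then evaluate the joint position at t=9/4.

Δ: Δ0=4/3, Δ1=-3/2, Δ2=1, Δ3=-1, Δ4=-1
row 1: diag=10, rhs=-17; c'=1/5, d'=-17/10
row 2: denom=6−2·1/5=28/5; d'=(15−2·-17/10)/(28/5)=23/7
row 3: denom=4−1·5/28=107/28; d'=(-12−1·23/7)/(107/28)=-4
row 4: denom=8−1·28/107=828/107; d'=(0−1·-4)/(828/107)=107/207
back: M4=107/207
back: M3=-4−28/107·107/207=-856/207
back: M2=23/7−5/28·-856/207=833/207
back: M1=-17/10−1/5·833/207=-1037/414
M: M0=0, M1=-1037/414, M2=833/207, M3=-856/207, M4=107/207, M5=0
seg 0: a=-1, c=M0/2=0, d=(M1−M0)/(6·3)=-1037/7452, b=Δ0−h0·(2M0+M1)/6=2141/828
seg 1: a=3, c=M1/2=-1037/828, d=(M2−M1)/(6·2)=901/1656, b=Δ1−h1·(2M1+M2)/6=-485/414
seg 2: a=0, c=M2/2=833/414, d=(M3−M2)/(6·1)=-563/414, b=Δ2−h2·(2M2+M3)/6=8/23
seg 3: a=1, c=M3/2=-428/207, d=(M4−M3)/(6·1)=107/138, b=Δ3−h3·(2M3+M4)/6=121/414
seg 4: a=0, c=M4/2=107/414, d=(M5−M4)/(6·3)=-107/3726, b=Δ4−h4·(2M4+M5)/6=-314/207
t_q=9/4 → seg 0, τ=9/4; S=-1+2141/828·τ+0·τ²+-1037/7452·τ³=19035/5888

  seg 0: a=-1 b=2141/828 c=0 d=-1037/7452
  seg 1: a=3 b=-485/414 c=-1037/828 d=901/1656
  seg 2: a=0 b=8/23 c=833/414 d=-563/414
  seg 3: a=1 b=121/414 c=-428/207 d=107/138
  seg 4: a=0 b=-314/207 c=107/414 d=-107/3726
S(9/4) = 19035/5888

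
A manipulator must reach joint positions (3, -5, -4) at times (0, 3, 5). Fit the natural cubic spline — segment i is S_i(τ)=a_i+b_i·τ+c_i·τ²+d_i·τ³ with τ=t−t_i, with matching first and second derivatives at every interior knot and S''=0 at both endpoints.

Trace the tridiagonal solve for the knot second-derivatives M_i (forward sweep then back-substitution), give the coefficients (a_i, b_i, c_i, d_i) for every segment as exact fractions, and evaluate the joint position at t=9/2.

  seg 0: a=3 b=-217/60 c=0 d=19/180
  seg 1: a=-5 b=-23/30 c=19/20 d=-19/120
S(9/2) = -291/64

Δ: Δ0=-8/3, Δ1=1/2
row 1: diag=10, rhs=19; c'=1/5, d'=19/10
back: M1=19/10
M: M0=0, M1=19/10, M2=0
seg 0: a=3, c=M0/2=0, d=(M1−M0)/(6·3)=19/180, b=Δ0−h0·(2M0+M1)/6=-217/60
seg 1: a=-5, c=M1/2=19/20, d=(M2−M1)/(6·2)=-19/120, b=Δ1−h1·(2M1+M2)/6=-23/30
t_q=9/2 → seg 1, τ=3/2; S=-5+-23/30·τ+19/20·τ²+-19/120·τ³=-291/64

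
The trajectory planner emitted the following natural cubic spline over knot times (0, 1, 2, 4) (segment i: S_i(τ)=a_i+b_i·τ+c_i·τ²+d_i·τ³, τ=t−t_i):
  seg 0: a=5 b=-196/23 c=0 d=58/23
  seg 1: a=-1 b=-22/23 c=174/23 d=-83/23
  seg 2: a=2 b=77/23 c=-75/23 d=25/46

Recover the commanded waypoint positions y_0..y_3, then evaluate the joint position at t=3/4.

y_0=5 y_1=-1 y_2=2 y_3=0
S(3/4) = -241/736

y_0 = S_0(0) = a_0 = 5
y_1 = S_1(0) = a_1 = -1
y_2 = S_2(0) = a_2 = 2
y_3 = S_2(2) = 0
t_q=3/4 is in segment 0 (τ=3/4); S_0(τ)=-241/736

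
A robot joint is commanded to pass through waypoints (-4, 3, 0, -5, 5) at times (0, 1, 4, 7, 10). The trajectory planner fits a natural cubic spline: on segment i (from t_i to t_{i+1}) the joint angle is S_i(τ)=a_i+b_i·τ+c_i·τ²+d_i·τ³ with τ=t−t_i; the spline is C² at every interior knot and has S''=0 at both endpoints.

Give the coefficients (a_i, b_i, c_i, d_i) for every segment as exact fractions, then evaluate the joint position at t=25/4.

Δ: Δ0=7, Δ1=-1, Δ2=-5/3, Δ3=10/3
row 1: diag=8, rhs=-48; c'=3/8, d'=-6
row 2: denom=12−3·3/8=87/8; d'=(-4−3·-6)/(87/8)=112/87
row 3: denom=12−3·8/29=324/29; d'=(30−3·112/87)/(324/29)=379/162
back: M3=379/162
back: M2=112/87−8/29·379/162=52/81
back: M1=-6−3/8·52/81=-337/54
M: M0=0, M1=-337/54, M2=52/81, M3=379/162, M4=0
seg 0: a=-4, c=M0/2=0, d=(M1−M0)/(6·1)=-337/324, b=Δ0−h0·(2M0+M1)/6=2605/324
seg 1: a=3, c=M1/2=-337/108, d=(M2−M1)/(6·3)=1115/2916, b=Δ1−h1·(2M1+M2)/6=797/162
seg 2: a=0, c=M2/2=26/81, d=(M3−M2)/(6·3)=275/2916, b=Δ2−h2·(2M2+M3)/6=-1127/324
seg 3: a=-5, c=M3/2=379/324, d=(M4−M3)/(6·3)=-379/2916, b=Δ3−h3·(2M3+M4)/6=161/162
t_q=25/4 → seg 2, τ=9/4; S=0+-1127/324·τ+26/81·τ²+275/2916·τ³=-11813/2304

  seg 0: a=-4 b=2605/324 c=0 d=-337/324
  seg 1: a=3 b=797/162 c=-337/108 d=1115/2916
  seg 2: a=0 b=-1127/324 c=26/81 d=275/2916
  seg 3: a=-5 b=161/162 c=379/324 d=-379/2916
S(25/4) = -11813/2304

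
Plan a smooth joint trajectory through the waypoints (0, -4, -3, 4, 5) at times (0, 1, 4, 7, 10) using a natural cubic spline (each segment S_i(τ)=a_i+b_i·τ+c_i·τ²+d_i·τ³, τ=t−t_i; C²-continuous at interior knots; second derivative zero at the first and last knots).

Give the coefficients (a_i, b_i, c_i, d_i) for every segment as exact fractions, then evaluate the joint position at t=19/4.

  seg 0: a=0 b=-487/108 c=0 d=55/108
  seg 1: a=-4 b=-161/54 c=55/36 d=-137/972
  seg 2: a=-3 b=257/108 c=7/27 d=-89/972
  seg 3: a=4 b=79/54 c=-61/108 d=61/972
S(19/4) = -851/768

Δ: Δ0=-4, Δ1=1/3, Δ2=7/3, Δ3=1/3
row 1: diag=8, rhs=26; c'=3/8, d'=13/4
row 2: denom=12−3·3/8=87/8; d'=(12−3·13/4)/(87/8)=6/29
row 3: denom=12−3·8/29=324/29; d'=(-12−3·6/29)/(324/29)=-61/54
back: M3=-61/54
back: M2=6/29−8/29·-61/54=14/27
back: M1=13/4−3/8·14/27=55/18
M: M0=0, M1=55/18, M2=14/27, M3=-61/54, M4=0
seg 0: a=0, c=M0/2=0, d=(M1−M0)/(6·1)=55/108, b=Δ0−h0·(2M0+M1)/6=-487/108
seg 1: a=-4, c=M1/2=55/36, d=(M2−M1)/(6·3)=-137/972, b=Δ1−h1·(2M1+M2)/6=-161/54
seg 2: a=-3, c=M2/2=7/27, d=(M3−M2)/(6·3)=-89/972, b=Δ2−h2·(2M2+M3)/6=257/108
seg 3: a=4, c=M3/2=-61/108, d=(M4−M3)/(6·3)=61/972, b=Δ3−h3·(2M3+M4)/6=79/54
t_q=19/4 → seg 2, τ=3/4; S=-3+257/108·τ+7/27·τ²+-89/972·τ³=-851/768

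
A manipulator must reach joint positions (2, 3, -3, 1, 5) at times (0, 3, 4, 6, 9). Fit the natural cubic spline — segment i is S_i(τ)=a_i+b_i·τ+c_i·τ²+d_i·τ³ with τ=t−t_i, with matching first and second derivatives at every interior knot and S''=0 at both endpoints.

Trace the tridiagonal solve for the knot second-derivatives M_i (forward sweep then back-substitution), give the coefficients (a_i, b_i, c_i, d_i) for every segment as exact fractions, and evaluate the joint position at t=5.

  seg 0: a=2 b=727/219 c=0 d=-218/657
  seg 1: a=3 b=-1235/219 c=-218/73 d=575/219
  seg 2: a=-3 b=-818/219 c=357/73 d=-443/438
  seg 3: a=1 b=808/219 c=-86/73 d=86/657
S(5) = -417/146

Δ: Δ0=1/3, Δ1=-6, Δ2=2, Δ3=4/3
row 1: diag=8, rhs=-38; c'=1/8, d'=-19/4
row 2: denom=6−1·1/8=47/8; d'=(48−1·-19/4)/(47/8)=422/47
row 3: denom=10−2·16/47=438/47; d'=(-4−2·422/47)/(438/47)=-172/73
back: M3=-172/73
back: M2=422/47−16/47·-172/73=714/73
back: M1=-19/4−1/8·714/73=-436/73
M: M0=0, M1=-436/73, M2=714/73, M3=-172/73, M4=0
seg 0: a=2, c=M0/2=0, d=(M1−M0)/(6·3)=-218/657, b=Δ0−h0·(2M0+M1)/6=727/219
seg 1: a=3, c=M1/2=-218/73, d=(M2−M1)/(6·1)=575/219, b=Δ1−h1·(2M1+M2)/6=-1235/219
seg 2: a=-3, c=M2/2=357/73, d=(M3−M2)/(6·2)=-443/438, b=Δ2−h2·(2M2+M3)/6=-818/219
seg 3: a=1, c=M3/2=-86/73, d=(M4−M3)/(6·3)=86/657, b=Δ3−h3·(2M3+M4)/6=808/219
t_q=5 → seg 2, τ=1; S=-3+-818/219·τ+357/73·τ²+-443/438·τ³=-417/146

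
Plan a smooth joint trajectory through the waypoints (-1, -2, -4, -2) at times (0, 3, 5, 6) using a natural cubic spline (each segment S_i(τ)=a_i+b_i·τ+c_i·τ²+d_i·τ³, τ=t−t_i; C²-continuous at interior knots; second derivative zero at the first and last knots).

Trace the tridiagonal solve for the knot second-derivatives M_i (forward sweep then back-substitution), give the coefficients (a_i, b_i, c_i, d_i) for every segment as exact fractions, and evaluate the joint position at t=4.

  seg 0: a=-1 b=17/84 c=0 d=-5/84
  seg 1: a=-2 b=-59/42 c=-15/28 d=31/84
  seg 2: a=-4 b=37/42 c=47/28 d=-47/84
S(4) = -25/7

Δ: Δ0=-1/3, Δ1=-1, Δ2=2
row 1: diag=10, rhs=-4; c'=1/5, d'=-2/5
row 2: denom=6−2·1/5=28/5; d'=(18−2·-2/5)/(28/5)=47/14
back: M2=47/14
back: M1=-2/5−1/5·47/14=-15/14
M: M0=0, M1=-15/14, M2=47/14, M3=0
seg 0: a=-1, c=M0/2=0, d=(M1−M0)/(6·3)=-5/84, b=Δ0−h0·(2M0+M1)/6=17/84
seg 1: a=-2, c=M1/2=-15/28, d=(M2−M1)/(6·2)=31/84, b=Δ1−h1·(2M1+M2)/6=-59/42
seg 2: a=-4, c=M2/2=47/28, d=(M3−M2)/(6·1)=-47/84, b=Δ2−h2·(2M2+M3)/6=37/42
t_q=4 → seg 1, τ=1; S=-2+-59/42·τ+-15/28·τ²+31/84·τ³=-25/7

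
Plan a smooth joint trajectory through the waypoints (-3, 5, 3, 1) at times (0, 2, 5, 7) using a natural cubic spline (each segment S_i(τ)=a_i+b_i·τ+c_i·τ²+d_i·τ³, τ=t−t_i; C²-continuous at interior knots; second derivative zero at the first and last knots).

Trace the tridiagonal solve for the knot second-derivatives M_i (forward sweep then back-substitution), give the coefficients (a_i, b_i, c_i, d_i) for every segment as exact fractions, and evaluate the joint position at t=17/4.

  seg 0: a=-3 b=1366/273 c=0 d=-137/546
  seg 1: a=5 b=544/273 c=-137/91 d=13/63
  seg 2: a=3 b=-401/273 c=32/91 d=-16/273
S(17/4) = 24533/5824

Δ: Δ0=4, Δ1=-2/3, Δ2=-1
row 1: diag=10, rhs=-28; c'=3/10, d'=-14/5
row 2: denom=10−3·3/10=91/10; d'=(-2−3·-14/5)/(91/10)=64/91
back: M2=64/91
back: M1=-14/5−3/10·64/91=-274/91
M: M0=0, M1=-274/91, M2=64/91, M3=0
seg 0: a=-3, c=M0/2=0, d=(M1−M0)/(6·2)=-137/546, b=Δ0−h0·(2M0+M1)/6=1366/273
seg 1: a=5, c=M1/2=-137/91, d=(M2−M1)/(6·3)=13/63, b=Δ1−h1·(2M1+M2)/6=544/273
seg 2: a=3, c=M2/2=32/91, d=(M3−M2)/(6·2)=-16/273, b=Δ2−h2·(2M2+M3)/6=-401/273
t_q=17/4 → seg 1, τ=9/4; S=5+544/273·τ+-137/91·τ²+13/63·τ³=24533/5824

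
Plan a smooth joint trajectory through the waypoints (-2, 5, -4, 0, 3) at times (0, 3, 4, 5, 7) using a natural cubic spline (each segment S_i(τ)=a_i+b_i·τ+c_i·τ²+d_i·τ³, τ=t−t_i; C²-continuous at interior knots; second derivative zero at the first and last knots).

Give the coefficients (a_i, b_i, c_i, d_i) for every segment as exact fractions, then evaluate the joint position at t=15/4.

Δ: Δ0=7/3, Δ1=-9, Δ2=4, Δ3=3/2
row 1: diag=8, rhs=-68; c'=1/8, d'=-17/2
row 2: denom=4−1·1/8=31/8; d'=(78−1·-17/2)/(31/8)=692/31
row 3: denom=6−1·8/31=178/31; d'=(-15−1·692/31)/(178/31)=-13/2
back: M3=-13/2
back: M2=692/31−8/31·-13/2=24
back: M1=-17/2−1/8·24=-23/2
M: M0=0, M1=-23/2, M2=24, M3=-13/2, M4=0
seg 0: a=-2, c=M0/2=0, d=(M1−M0)/(6·3)=-23/36, b=Δ0−h0·(2M0+M1)/6=97/12
seg 1: a=5, c=M1/2=-23/4, d=(M2−M1)/(6·1)=71/12, b=Δ1−h1·(2M1+M2)/6=-55/6
seg 2: a=-4, c=M2/2=12, d=(M3−M2)/(6·1)=-61/12, b=Δ2−h2·(2M2+M3)/6=-35/12
seg 3: a=0, c=M3/2=-13/4, d=(M4−M3)/(6·2)=13/24, b=Δ3−h3·(2M3+M4)/6=35/6
t_q=15/4 → seg 1, τ=3/4; S=5+-55/6·τ+-23/4·τ²+71/12·τ³=-669/256

  seg 0: a=-2 b=97/12 c=0 d=-23/36
  seg 1: a=5 b=-55/6 c=-23/4 d=71/12
  seg 2: a=-4 b=-35/12 c=12 d=-61/12
  seg 3: a=0 b=35/6 c=-13/4 d=13/24
S(15/4) = -669/256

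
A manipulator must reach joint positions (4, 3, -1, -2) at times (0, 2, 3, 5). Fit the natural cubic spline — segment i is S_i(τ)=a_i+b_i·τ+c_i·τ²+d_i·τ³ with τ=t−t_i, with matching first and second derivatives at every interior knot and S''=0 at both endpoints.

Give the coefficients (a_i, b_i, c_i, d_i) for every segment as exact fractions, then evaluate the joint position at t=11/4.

  seg 0: a=4 b=9/10 c=0 d=-7/20
  seg 1: a=3 b=-33/10 c=-21/10 d=7/5
  seg 2: a=-1 b=-33/10 c=21/10 d=-7/20
S(11/4) = -21/320

Δ: Δ0=-1/2, Δ1=-4, Δ2=-1/2
row 1: diag=6, rhs=-21; c'=1/6, d'=-7/2
row 2: denom=6−1·1/6=35/6; d'=(21−1·-7/2)/(35/6)=21/5
back: M2=21/5
back: M1=-7/2−1/6·21/5=-21/5
M: M0=0, M1=-21/5, M2=21/5, M3=0
seg 0: a=4, c=M0/2=0, d=(M1−M0)/(6·2)=-7/20, b=Δ0−h0·(2M0+M1)/6=9/10
seg 1: a=3, c=M1/2=-21/10, d=(M2−M1)/(6·1)=7/5, b=Δ1−h1·(2M1+M2)/6=-33/10
seg 2: a=-1, c=M2/2=21/10, d=(M3−M2)/(6·2)=-7/20, b=Δ2−h2·(2M2+M3)/6=-33/10
t_q=11/4 → seg 1, τ=3/4; S=3+-33/10·τ+-21/10·τ²+7/5·τ³=-21/320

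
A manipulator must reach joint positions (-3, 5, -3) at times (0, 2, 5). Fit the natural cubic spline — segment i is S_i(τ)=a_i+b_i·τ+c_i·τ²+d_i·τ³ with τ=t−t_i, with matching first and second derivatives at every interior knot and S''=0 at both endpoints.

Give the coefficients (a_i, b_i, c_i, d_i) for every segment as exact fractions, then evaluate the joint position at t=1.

Δ: Δ0=4, Δ1=-8/3
row 1: diag=10, rhs=-40; c'=3/10, d'=-4
back: M1=-4
M: M0=0, M1=-4, M2=0
seg 0: a=-3, c=M0/2=0, d=(M1−M0)/(6·2)=-1/3, b=Δ0−h0·(2M0+M1)/6=16/3
seg 1: a=5, c=M1/2=-2, d=(M2−M1)/(6·3)=2/9, b=Δ1−h1·(2M1+M2)/6=4/3
t_q=1 → seg 0, τ=1; S=-3+16/3·τ+0·τ²+-1/3·τ³=2

  seg 0: a=-3 b=16/3 c=0 d=-1/3
  seg 1: a=5 b=4/3 c=-2 d=2/9
S(1) = 2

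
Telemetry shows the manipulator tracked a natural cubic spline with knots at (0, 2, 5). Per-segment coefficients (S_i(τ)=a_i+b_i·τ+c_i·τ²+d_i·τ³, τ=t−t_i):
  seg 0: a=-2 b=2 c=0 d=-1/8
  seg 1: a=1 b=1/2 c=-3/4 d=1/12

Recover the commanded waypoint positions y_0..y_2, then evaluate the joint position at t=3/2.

y_0 = S_0(0) = a_0 = -2
y_1 = S_1(0) = a_1 = 1
y_2 = S_1(3) = -2
t_q=3/2 is in segment 0 (τ=3/2); S_0(τ)=37/64

y_0=-2 y_1=1 y_2=-2
S(3/2) = 37/64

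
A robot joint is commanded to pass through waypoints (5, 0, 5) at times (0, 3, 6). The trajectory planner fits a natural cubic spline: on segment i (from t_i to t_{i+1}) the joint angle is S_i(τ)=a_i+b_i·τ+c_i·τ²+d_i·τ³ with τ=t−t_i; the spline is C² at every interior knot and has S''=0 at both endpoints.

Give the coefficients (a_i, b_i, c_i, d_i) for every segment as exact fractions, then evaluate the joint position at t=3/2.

Δ: Δ0=-5/3, Δ1=5/3
row 1: diag=12, rhs=20; c'=1/4, d'=5/3
back: M1=5/3
M: M0=0, M1=5/3, M2=0
seg 0: a=5, c=M0/2=0, d=(M1−M0)/(6·3)=5/54, b=Δ0−h0·(2M0+M1)/6=-5/2
seg 1: a=0, c=M1/2=5/6, d=(M2−M1)/(6·3)=-5/54, b=Δ1−h1·(2M1+M2)/6=0
t_q=3/2 → seg 0, τ=3/2; S=5+-5/2·τ+0·τ²+5/54·τ³=25/16

  seg 0: a=5 b=-5/2 c=0 d=5/54
  seg 1: a=0 b=0 c=5/6 d=-5/54
S(3/2) = 25/16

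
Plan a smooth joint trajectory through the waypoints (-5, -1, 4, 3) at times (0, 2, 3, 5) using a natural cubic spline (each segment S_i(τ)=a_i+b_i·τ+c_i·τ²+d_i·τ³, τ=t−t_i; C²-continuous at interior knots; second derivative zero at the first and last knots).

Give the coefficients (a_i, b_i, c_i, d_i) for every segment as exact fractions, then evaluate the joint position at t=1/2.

  seg 0: a=-5 b=23/35 c=0 d=47/140
  seg 1: a=-1 b=164/35 c=141/70 d=-17/10
  seg 2: a=4 b=253/70 c=-108/35 d=18/35
S(1/2) = -1037/224

Δ: Δ0=2, Δ1=5, Δ2=-1/2
row 1: diag=6, rhs=18; c'=1/6, d'=3
row 2: denom=6−1·1/6=35/6; d'=(-33−1·3)/(35/6)=-216/35
back: M2=-216/35
back: M1=3−1/6·-216/35=141/35
M: M0=0, M1=141/35, M2=-216/35, M3=0
seg 0: a=-5, c=M0/2=0, d=(M1−M0)/(6·2)=47/140, b=Δ0−h0·(2M0+M1)/6=23/35
seg 1: a=-1, c=M1/2=141/70, d=(M2−M1)/(6·1)=-17/10, b=Δ1−h1·(2M1+M2)/6=164/35
seg 2: a=4, c=M2/2=-108/35, d=(M3−M2)/(6·2)=18/35, b=Δ2−h2·(2M2+M3)/6=253/70
t_q=1/2 → seg 0, τ=1/2; S=-5+23/35·τ+0·τ²+47/140·τ³=-1037/224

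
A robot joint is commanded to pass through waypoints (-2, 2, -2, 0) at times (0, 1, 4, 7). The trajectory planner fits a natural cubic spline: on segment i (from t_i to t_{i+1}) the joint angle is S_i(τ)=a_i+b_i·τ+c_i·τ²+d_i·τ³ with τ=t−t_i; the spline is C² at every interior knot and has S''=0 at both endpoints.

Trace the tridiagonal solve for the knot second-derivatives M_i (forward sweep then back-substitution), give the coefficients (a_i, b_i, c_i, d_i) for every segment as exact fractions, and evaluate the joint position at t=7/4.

  seg 0: a=-2 b=418/87 c=0 d=-70/87
  seg 1: a=2 b=208/87 c=-70/29 d=34/87
  seg 2: a=-2 b=-134/87 c=32/29 d=-32/261
S(7/4) = 2413/928

Δ: Δ0=4, Δ1=-4/3, Δ2=2/3
row 1: diag=8, rhs=-32; c'=3/8, d'=-4
row 2: denom=12−3·3/8=87/8; d'=(12−3·-4)/(87/8)=64/29
back: M2=64/29
back: M1=-4−3/8·64/29=-140/29
M: M0=0, M1=-140/29, M2=64/29, M3=0
seg 0: a=-2, c=M0/2=0, d=(M1−M0)/(6·1)=-70/87, b=Δ0−h0·(2M0+M1)/6=418/87
seg 1: a=2, c=M1/2=-70/29, d=(M2−M1)/(6·3)=34/87, b=Δ1−h1·(2M1+M2)/6=208/87
seg 2: a=-2, c=M2/2=32/29, d=(M3−M2)/(6·3)=-32/261, b=Δ2−h2·(2M2+M3)/6=-134/87
t_q=7/4 → seg 1, τ=3/4; S=2+208/87·τ+-70/29·τ²+34/87·τ³=2413/928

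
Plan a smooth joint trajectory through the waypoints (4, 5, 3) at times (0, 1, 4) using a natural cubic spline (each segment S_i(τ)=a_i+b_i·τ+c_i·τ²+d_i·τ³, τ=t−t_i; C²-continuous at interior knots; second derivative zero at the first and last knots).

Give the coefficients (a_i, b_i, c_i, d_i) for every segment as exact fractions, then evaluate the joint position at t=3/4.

Δ: Δ0=1, Δ1=-2/3
row 1: diag=8, rhs=-10; c'=3/8, d'=-5/4
back: M1=-5/4
M: M0=0, M1=-5/4, M2=0
seg 0: a=4, c=M0/2=0, d=(M1−M0)/(6·1)=-5/24, b=Δ0−h0·(2M0+M1)/6=29/24
seg 1: a=5, c=M1/2=-5/8, d=(M2−M1)/(6·3)=5/72, b=Δ1−h1·(2M1+M2)/6=7/12
t_q=3/4 → seg 0, τ=3/4; S=4+29/24·τ+0·τ²+-5/24·τ³=2467/512

  seg 0: a=4 b=29/24 c=0 d=-5/24
  seg 1: a=5 b=7/12 c=-5/8 d=5/72
S(3/4) = 2467/512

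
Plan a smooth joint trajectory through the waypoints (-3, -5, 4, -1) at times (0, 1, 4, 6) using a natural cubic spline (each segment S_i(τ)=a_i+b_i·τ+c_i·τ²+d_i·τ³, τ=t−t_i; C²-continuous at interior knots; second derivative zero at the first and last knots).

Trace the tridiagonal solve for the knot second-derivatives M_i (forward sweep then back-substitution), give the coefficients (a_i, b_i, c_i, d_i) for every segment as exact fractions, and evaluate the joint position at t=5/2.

  seg 0: a=-3 b=-417/142 c=0 d=133/142
  seg 1: a=-5 b=-9/71 c=399/142 d=-251/426
  seg 2: a=4 b=117/142 c=-177/71 d=59/142
S(5/2) = -973/1136

Δ: Δ0=-2, Δ1=3, Δ2=-5/2
row 1: diag=8, rhs=30; c'=3/8, d'=15/4
row 2: denom=10−3·3/8=71/8; d'=(-33−3·15/4)/(71/8)=-354/71
back: M2=-354/71
back: M1=15/4−3/8·-354/71=399/71
M: M0=0, M1=399/71, M2=-354/71, M3=0
seg 0: a=-3, c=M0/2=0, d=(M1−M0)/(6·1)=133/142, b=Δ0−h0·(2M0+M1)/6=-417/142
seg 1: a=-5, c=M1/2=399/142, d=(M2−M1)/(6·3)=-251/426, b=Δ1−h1·(2M1+M2)/6=-9/71
seg 2: a=4, c=M2/2=-177/71, d=(M3−M2)/(6·2)=59/142, b=Δ2−h2·(2M2+M3)/6=117/142
t_q=5/2 → seg 1, τ=3/2; S=-5+-9/71·τ+399/142·τ²+-251/426·τ³=-973/1136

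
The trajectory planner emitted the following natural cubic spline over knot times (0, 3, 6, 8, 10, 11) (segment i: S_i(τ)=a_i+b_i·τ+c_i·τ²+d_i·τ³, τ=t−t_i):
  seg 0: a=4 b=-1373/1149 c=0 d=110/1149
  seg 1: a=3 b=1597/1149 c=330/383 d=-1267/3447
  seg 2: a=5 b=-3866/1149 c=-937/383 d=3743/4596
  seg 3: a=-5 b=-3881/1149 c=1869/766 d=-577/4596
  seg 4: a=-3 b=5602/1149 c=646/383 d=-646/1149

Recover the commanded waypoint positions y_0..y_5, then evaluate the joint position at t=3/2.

y_0=4 y_1=3 y_2=5 y_3=-5 y_4=-3 y_5=3
S(3/2) = 3877/1532

y_0 = S_0(0) = a_0 = 4
y_1 = S_1(0) = a_1 = 3
y_2 = S_2(0) = a_2 = 5
y_3 = S_3(0) = a_3 = -5
y_4 = S_4(0) = a_4 = -3
y_5 = S_4(1) = 3
t_q=3/2 is in segment 0 (τ=3/2); S_0(τ)=3877/1532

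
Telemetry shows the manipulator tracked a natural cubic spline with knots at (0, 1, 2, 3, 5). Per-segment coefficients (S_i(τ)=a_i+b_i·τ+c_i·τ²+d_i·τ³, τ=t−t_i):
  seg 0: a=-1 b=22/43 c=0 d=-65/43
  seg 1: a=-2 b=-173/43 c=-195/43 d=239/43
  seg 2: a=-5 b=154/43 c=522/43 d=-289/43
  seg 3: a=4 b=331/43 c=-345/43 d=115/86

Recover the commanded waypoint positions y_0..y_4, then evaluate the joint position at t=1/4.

y_0=-1 y_1=-2 y_2=-5 y_3=4 y_4=-2
S(1/4) = -2465/2752

y_0 = S_0(0) = a_0 = -1
y_1 = S_1(0) = a_1 = -2
y_2 = S_2(0) = a_2 = -5
y_3 = S_3(0) = a_3 = 4
y_4 = S_3(2) = -2
t_q=1/4 is in segment 0 (τ=1/4); S_0(τ)=-2465/2752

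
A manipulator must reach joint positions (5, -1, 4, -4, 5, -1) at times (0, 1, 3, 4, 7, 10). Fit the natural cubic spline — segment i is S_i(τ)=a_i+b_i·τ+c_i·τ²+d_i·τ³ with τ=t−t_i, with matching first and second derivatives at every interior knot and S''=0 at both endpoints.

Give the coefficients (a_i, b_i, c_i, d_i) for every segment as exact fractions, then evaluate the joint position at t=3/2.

Δ: Δ0=-6, Δ1=5/2, Δ2=-8, Δ3=3, Δ4=-2
row 1: diag=6, rhs=51; c'=1/3, d'=17/2
row 2: denom=6−2·1/3=16/3; d'=(-63−2·17/2)/(16/3)=-15
row 3: denom=8−1·3/16=125/16; d'=(66−1·-15)/(125/16)=1296/125
row 4: denom=12−3·48/125=1356/125; d'=(-30−3·1296/125)/(1356/125)=-1273/226
back: M4=-1273/226
back: M3=1296/125−48/125·-1273/226=1416/113
back: M2=-15−3/16·1416/113=-3921/226
back: M1=17/2−1/3·-3921/226=1614/113
M: M0=0, M1=1614/113, M2=-3921/226, M3=1416/113, M4=-1273/226, M5=0
seg 0: a=5, c=M0/2=0, d=(M1−M0)/(6·1)=269/113, b=Δ0−h0·(2M0+M1)/6=-947/113
seg 1: a=-1, c=M1/2=807/113, d=(M2−M1)/(6·2)=-2383/904, b=Δ1−h1·(2M1+M2)/6=-140/113
seg 2: a=4, c=M2/2=-3921/452, d=(M3−M2)/(6·1)=2251/452, b=Δ2−h2·(2M2+M3)/6=-973/226
seg 3: a=-4, c=M3/2=708/113, d=(M4−M3)/(6·3)=-4105/4068, b=Δ3−h3·(2M3+M4)/6=-3035/452
seg 4: a=5, c=M4/2=-1273/452, d=(M5−M4)/(6·3)=1273/4068, b=Δ4−h4·(2M4+M5)/6=821/226
t_q=3/2 → seg 1, τ=1/2; S=-1+-140/113·τ+807/113·τ²+-2383/904·τ³=-1183/7232

  seg 0: a=5 b=-947/113 c=0 d=269/113
  seg 1: a=-1 b=-140/113 c=807/113 d=-2383/904
  seg 2: a=4 b=-973/226 c=-3921/452 d=2251/452
  seg 3: a=-4 b=-3035/452 c=708/113 d=-4105/4068
  seg 4: a=5 b=821/226 c=-1273/452 d=1273/4068
S(3/2) = -1183/7232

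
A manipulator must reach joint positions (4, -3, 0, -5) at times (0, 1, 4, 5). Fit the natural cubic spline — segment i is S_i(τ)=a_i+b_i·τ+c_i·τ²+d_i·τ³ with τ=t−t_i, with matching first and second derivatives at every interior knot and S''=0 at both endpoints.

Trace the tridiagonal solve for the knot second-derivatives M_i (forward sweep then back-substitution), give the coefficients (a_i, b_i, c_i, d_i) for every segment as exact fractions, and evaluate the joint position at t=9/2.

  seg 0: a=4 b=-467/55 c=0 d=82/55
  seg 1: a=-3 b=-221/55 c=246/55 d=-14/15
  seg 2: a=0 b=-131/55 c=-216/55 d=72/55
S(9/2) = -221/110

Δ: Δ0=-7, Δ1=1, Δ2=-5
row 1: diag=8, rhs=48; c'=3/8, d'=6
row 2: denom=8−3·3/8=55/8; d'=(-36−3·6)/(55/8)=-432/55
back: M2=-432/55
back: M1=6−3/8·-432/55=492/55
M: M0=0, M1=492/55, M2=-432/55, M3=0
seg 0: a=4, c=M0/2=0, d=(M1−M0)/(6·1)=82/55, b=Δ0−h0·(2M0+M1)/6=-467/55
seg 1: a=-3, c=M1/2=246/55, d=(M2−M1)/(6·3)=-14/15, b=Δ1−h1·(2M1+M2)/6=-221/55
seg 2: a=0, c=M2/2=-216/55, d=(M3−M2)/(6·1)=72/55, b=Δ2−h2·(2M2+M3)/6=-131/55
t_q=9/2 → seg 2, τ=1/2; S=0+-131/55·τ+-216/55·τ²+72/55·τ³=-221/110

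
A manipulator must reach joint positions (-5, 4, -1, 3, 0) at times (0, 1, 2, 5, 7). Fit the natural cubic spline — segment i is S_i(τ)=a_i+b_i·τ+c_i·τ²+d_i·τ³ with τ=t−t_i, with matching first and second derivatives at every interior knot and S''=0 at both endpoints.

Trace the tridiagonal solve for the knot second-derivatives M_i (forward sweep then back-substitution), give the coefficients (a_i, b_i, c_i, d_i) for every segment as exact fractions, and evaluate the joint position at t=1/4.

  seg 0: a=-5 b=21191/1644 c=0 d=-6395/1644
  seg 1: a=4 b=1003/822 c=-6395/548 d=8959/1644
  seg 2: a=-1 b=-9487/1644 c=641/137 d=-3799/4932
  seg 3: a=3 b=1237/822 c=-1235/548 d=1235/3288
S(1/4) = -64473/35072

Δ: Δ0=9, Δ1=-5, Δ2=4/3, Δ3=-3/2
row 1: diag=4, rhs=-84; c'=1/4, d'=-21
row 2: denom=8−1·1/4=31/4; d'=(38−1·-21)/(31/4)=236/31
row 3: denom=10−3·12/31=274/31; d'=(-17−3·236/31)/(274/31)=-1235/274
back: M3=-1235/274
back: M2=236/31−12/31·-1235/274=1282/137
back: M1=-21−1/4·1282/137=-6395/274
M: M0=0, M1=-6395/274, M2=1282/137, M3=-1235/274, M4=0
seg 0: a=-5, c=M0/2=0, d=(M1−M0)/(6·1)=-6395/1644, b=Δ0−h0·(2M0+M1)/6=21191/1644
seg 1: a=4, c=M1/2=-6395/548, d=(M2−M1)/(6·1)=8959/1644, b=Δ1−h1·(2M1+M2)/6=1003/822
seg 2: a=-1, c=M2/2=641/137, d=(M3−M2)/(6·3)=-3799/4932, b=Δ2−h2·(2M2+M3)/6=-9487/1644
seg 3: a=3, c=M3/2=-1235/548, d=(M4−M3)/(6·2)=1235/3288, b=Δ3−h3·(2M3+M4)/6=1237/822
t_q=1/4 → seg 0, τ=1/4; S=-5+21191/1644·τ+0·τ²+-6395/1644·τ³=-64473/35072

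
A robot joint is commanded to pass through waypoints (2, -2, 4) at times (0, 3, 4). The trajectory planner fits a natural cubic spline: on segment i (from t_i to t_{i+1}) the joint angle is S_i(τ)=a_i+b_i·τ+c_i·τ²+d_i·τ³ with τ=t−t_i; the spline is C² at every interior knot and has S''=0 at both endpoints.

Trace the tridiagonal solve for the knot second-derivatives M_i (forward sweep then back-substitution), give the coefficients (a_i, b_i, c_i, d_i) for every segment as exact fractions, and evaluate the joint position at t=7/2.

Δ: Δ0=-4/3, Δ1=6
row 1: diag=8, rhs=44; c'=1/8, d'=11/2
back: M1=11/2
M: M0=0, M1=11/2, M2=0
seg 0: a=2, c=M0/2=0, d=(M1−M0)/(6·3)=11/36, b=Δ0−h0·(2M0+M1)/6=-49/12
seg 1: a=-2, c=M1/2=11/4, d=(M2−M1)/(6·1)=-11/12, b=Δ1−h1·(2M1+M2)/6=25/6
t_q=7/2 → seg 1, τ=1/2; S=-2+25/6·τ+11/4·τ²+-11/12·τ³=21/32

  seg 0: a=2 b=-49/12 c=0 d=11/36
  seg 1: a=-2 b=25/6 c=11/4 d=-11/12
S(7/2) = 21/32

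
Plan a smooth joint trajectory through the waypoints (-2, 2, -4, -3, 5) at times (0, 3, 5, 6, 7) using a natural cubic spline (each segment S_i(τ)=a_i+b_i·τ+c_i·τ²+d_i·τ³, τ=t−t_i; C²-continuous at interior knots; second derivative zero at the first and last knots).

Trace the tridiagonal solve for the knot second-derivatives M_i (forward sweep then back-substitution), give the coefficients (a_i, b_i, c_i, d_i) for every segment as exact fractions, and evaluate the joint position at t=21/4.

Δ: Δ0=4/3, Δ1=-3, Δ2=1, Δ3=8
row 1: diag=10, rhs=-26; c'=1/5, d'=-13/5
row 2: denom=6−2·1/5=28/5; d'=(24−2·-13/5)/(28/5)=73/14
row 3: denom=4−1·5/28=107/28; d'=(42−1·73/14)/(107/28)=1030/107
back: M3=1030/107
back: M2=73/14−5/28·1030/107=374/107
back: M1=-13/5−1/5·374/107=-353/107
M: M0=0, M1=-353/107, M2=374/107, M3=1030/107, M4=0
seg 0: a=-2, c=M0/2=0, d=(M1−M0)/(6·3)=-353/1926, b=Δ0−h0·(2M0+M1)/6=1915/642
seg 1: a=2, c=M1/2=-353/214, d=(M2−M1)/(6·2)=727/1284, b=Δ1−h1·(2M1+M2)/6=-631/321
seg 2: a=-4, c=M2/2=187/107, d=(M3−M2)/(6·1)=328/321, b=Δ2−h2·(2M2+M3)/6=-568/321
seg 3: a=-3, c=M3/2=515/107, d=(M4−M3)/(6·1)=-515/321, b=Δ3−h3·(2M3+M4)/6=1538/321
t_q=21/4 → seg 2, τ=1/4; S=-4+-568/321·τ+187/107·τ²+328/321·τ³=-7391/1712

  seg 0: a=-2 b=1915/642 c=0 d=-353/1926
  seg 1: a=2 b=-631/321 c=-353/214 d=727/1284
  seg 2: a=-4 b=-568/321 c=187/107 d=328/321
  seg 3: a=-3 b=1538/321 c=515/107 d=-515/321
S(21/4) = -7391/1712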